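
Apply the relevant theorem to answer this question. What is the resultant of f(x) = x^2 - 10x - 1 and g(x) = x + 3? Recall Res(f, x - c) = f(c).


For Res(f, x - c), we evaluate f at x = c.
f(-3) = (-3)^2 - 10*(-3) - 1
= 9 + 30 - 1
= 39 - 1 = 38
Res(f, g) = 38

38


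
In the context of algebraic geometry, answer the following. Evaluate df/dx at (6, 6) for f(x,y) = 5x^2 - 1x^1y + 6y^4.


df/dx = 2*5*x^1 + 1*(-1)*x^0*y
At (6,6): 2*5*6^1 + 1*(-1)*6^0*6
= 60 - 6
= 54

54


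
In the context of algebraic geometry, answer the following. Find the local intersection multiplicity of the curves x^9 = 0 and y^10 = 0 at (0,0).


The intersection multiplicity of V(x^a) and V(y^b) at the origin is:
I(O; V(x^9), V(y^10)) = dim_k(k[x,y]/(x^9, y^10))
A basis for k[x,y]/(x^9, y^10) is the set of monomials x^i * y^j
where 0 <= i < 9 and 0 <= j < 10.
The number of such monomials is 9 * 10 = 90

90


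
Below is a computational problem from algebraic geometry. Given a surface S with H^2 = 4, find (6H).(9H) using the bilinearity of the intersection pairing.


Using bilinearity of the intersection pairing on a surface S:
(aH).(bH) = ab * (H.H)
We have H^2 = 4.
D.E = (6H).(9H) = 6*9*4
= 54*4
= 216

216


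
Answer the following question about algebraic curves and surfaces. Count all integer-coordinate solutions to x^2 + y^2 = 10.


Systematically check integer values of x where x^2 <= 10.
For each valid x, check if 10 - x^2 is a perfect square.
x=1: 10 - 1 = 9, sqrt = 3 (valid)
x=3: 10 - 9 = 1, sqrt = 1 (valid)
Total integer solutions found: 8

8


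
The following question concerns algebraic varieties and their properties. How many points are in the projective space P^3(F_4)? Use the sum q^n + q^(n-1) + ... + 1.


P^3(F_4) has (q^(n+1) - 1)/(q - 1) points.
= 4^3 + 4^2 + 4^1 + 4^0
= 64 + 16 + 4 + 1
= 85

85


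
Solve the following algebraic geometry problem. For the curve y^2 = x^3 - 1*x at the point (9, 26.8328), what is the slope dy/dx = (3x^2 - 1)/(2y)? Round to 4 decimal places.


Using implicit differentiation of y^2 = x^3 - 1*x:
2y * dy/dx = 3x^2 - 1
dy/dx = (3x^2 - 1)/(2y)
Numerator: 3*9^2 - 1 = 242
Denominator: 2*26.8328 = 53.6656
dy/dx = 242/53.6656 = 4.5094

4.5094


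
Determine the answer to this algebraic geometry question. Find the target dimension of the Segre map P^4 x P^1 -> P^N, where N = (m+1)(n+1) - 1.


The Segre embedding maps P^m x P^n into P^N via
all products of coordinates from each factor.
N = (m+1)(n+1) - 1
N = (4+1)(1+1) - 1
N = 5*2 - 1
N = 10 - 1 = 9

9


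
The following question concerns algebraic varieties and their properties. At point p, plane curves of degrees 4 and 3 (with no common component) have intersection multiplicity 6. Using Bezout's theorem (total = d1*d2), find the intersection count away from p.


By Bezout's theorem, the total intersection number is d1 * d2.
Total = 4 * 3 = 12
Intersection multiplicity at p = 6
Remaining intersections = 12 - 6 = 6

6


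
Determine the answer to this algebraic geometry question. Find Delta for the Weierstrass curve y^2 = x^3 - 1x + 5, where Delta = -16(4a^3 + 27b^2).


Compute each component:
4a^3 = 4*(-1)^3 = 4*(-1) = -4
27b^2 = 27*5^2 = 27*25 = 675
4a^3 + 27b^2 = -4 + 675 = 671
Delta = -16*671 = -10736

-10736


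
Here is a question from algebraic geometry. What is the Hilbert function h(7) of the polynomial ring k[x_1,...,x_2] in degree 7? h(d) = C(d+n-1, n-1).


The Hilbert function for the polynomial ring in 2 variables is:
h(d) = C(d+n-1, n-1)
h(7) = C(7+2-1, 2-1) = C(8, 1)
= 8! / (1! * 7!)
= 8

8


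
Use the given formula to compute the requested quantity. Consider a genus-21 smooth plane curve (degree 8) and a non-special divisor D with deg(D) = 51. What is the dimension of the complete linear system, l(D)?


First, compute the genus of a smooth plane curve of degree 8:
g = (d-1)(d-2)/2 = (8-1)(8-2)/2 = 21
For a non-special divisor D (i.e., h^1(D) = 0), Riemann-Roch gives:
l(D) = deg(D) - g + 1
Since deg(D) = 51 >= 2g - 1 = 41, D is non-special.
l(D) = 51 - 21 + 1 = 31

31


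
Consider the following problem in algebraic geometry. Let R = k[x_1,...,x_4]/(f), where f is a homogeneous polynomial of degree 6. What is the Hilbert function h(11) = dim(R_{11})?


For R = k[x_1,...,x_n]/(f) with f homogeneous of degree e:
The Hilbert series is (1 - t^e)/(1 - t)^n.
So h(d) = C(d+n-1, n-1) - C(d-e+n-1, n-1) for d >= e.
With n=4, e=6, d=11:
C(11+4-1, 4-1) = C(14, 3) = 364
C(11-6+4-1, 4-1) = C(8, 3) = 56
h(11) = 364 - 56 = 308

308


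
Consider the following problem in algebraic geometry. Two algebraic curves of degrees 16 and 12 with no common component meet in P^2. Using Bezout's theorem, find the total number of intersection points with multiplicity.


Bezout's theorem states the intersection count equals the product of degrees.
Intersection count = 16 * 12 = 192

192


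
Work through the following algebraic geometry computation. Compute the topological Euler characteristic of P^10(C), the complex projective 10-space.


The complex projective space P^10 has one cell in each even real dimension 0, 2, ..., 20.
The cohomology groups are H^{2k}(P^10) = Z for k = 0,...,10, and 0 otherwise.
Euler characteristic = sum of Betti numbers = 1 per even-dimensional cohomology group.
chi(P^10) = 10 + 1 = 11

11


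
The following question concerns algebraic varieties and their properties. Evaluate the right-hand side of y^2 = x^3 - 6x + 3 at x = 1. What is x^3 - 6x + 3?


Compute x^3 - 6x + 3 at x = 1:
x^3 = 1^3 = 1
(-6)*x = (-6)*1 = -6
Sum: 1 - 6 + 3 = -2

-2


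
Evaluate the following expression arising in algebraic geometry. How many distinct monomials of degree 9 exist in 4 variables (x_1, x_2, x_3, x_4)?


The number of degree-9 monomials in 4 variables is C(d+n-1, n-1).
= C(9+4-1, 4-1) = C(12, 3)
= 220

220


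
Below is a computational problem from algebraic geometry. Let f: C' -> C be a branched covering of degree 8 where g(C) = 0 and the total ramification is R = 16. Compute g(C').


Riemann-Hurwitz formula: 2g' - 2 = d(2g - 2) + R
Given: d = 8, g = 0, R = 16
2g' - 2 = 8*(2*0 - 2) + 16
2g' - 2 = 8*(-2) + 16
2g' - 2 = -16 + 16 = 0
2g' = 2
g' = 1

1


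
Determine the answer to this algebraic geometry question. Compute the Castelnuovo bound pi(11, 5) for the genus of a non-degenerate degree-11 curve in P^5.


Castelnuovo's bound: write d - 1 = m(r-1) + epsilon with 0 <= epsilon < r-1.
d - 1 = 11 - 1 = 10
r - 1 = 5 - 1 = 4
10 = 2*4 + 2, so m = 2, epsilon = 2
pi(d, r) = m(m-1)(r-1)/2 + m*epsilon
= 2*1*4/2 + 2*2
= 8/2 + 4
= 4 + 4 = 8

8


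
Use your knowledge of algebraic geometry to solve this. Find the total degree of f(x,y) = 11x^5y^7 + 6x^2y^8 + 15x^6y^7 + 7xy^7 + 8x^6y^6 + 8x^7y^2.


Examine each term for its total degree (sum of exponents).
  Term '11x^5y^7' has total degree 5+7 = 12.
  Term '6x^2y^8' has total degree 2+8 = 10.
  Term '15x^6y^7' has total degree 6+7 = 13.
  Term '7xy^7' has total degree 1+7 = 8.
  Term '8x^6y^6' has total degree 6+6 = 12.
  Term '8x^7y^2' has total degree 7+2 = 9.
The maximum total degree among all terms is 13.

13


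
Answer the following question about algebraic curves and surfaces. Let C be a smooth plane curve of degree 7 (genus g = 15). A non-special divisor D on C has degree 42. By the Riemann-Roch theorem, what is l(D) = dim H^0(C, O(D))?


First, compute the genus of a smooth plane curve of degree 7:
g = (d-1)(d-2)/2 = (7-1)(7-2)/2 = 15
For a non-special divisor D (i.e., h^1(D) = 0), Riemann-Roch gives:
l(D) = deg(D) - g + 1
Since deg(D) = 42 >= 2g - 1 = 29, D is non-special.
l(D) = 42 - 15 + 1 = 28

28


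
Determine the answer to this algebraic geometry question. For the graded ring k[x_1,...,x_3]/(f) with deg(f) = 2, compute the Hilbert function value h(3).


For R = k[x_1,...,x_n]/(f) with f homogeneous of degree e:
The Hilbert series is (1 - t^e)/(1 - t)^n.
So h(d) = C(d+n-1, n-1) - C(d-e+n-1, n-1) for d >= e.
With n=3, e=2, d=3:
C(3+3-1, 3-1) = C(5, 2) = 10
C(3-2+3-1, 3-1) = C(3, 2) = 3
h(3) = 10 - 3 = 7

7


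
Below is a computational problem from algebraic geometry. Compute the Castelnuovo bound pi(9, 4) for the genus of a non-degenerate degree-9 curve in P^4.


Castelnuovo's bound: write d - 1 = m(r-1) + epsilon with 0 <= epsilon < r-1.
d - 1 = 9 - 1 = 8
r - 1 = 4 - 1 = 3
8 = 2*3 + 2, so m = 2, epsilon = 2
pi(d, r) = m(m-1)(r-1)/2 + m*epsilon
= 2*1*3/2 + 2*2
= 6/2 + 4
= 3 + 4 = 7

7


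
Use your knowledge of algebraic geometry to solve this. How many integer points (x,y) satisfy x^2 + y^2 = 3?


Systematically check integer values of x where x^2 <= 3.
For each valid x, check if 3 - x^2 is a perfect square.
Total integer solutions found: 0

0


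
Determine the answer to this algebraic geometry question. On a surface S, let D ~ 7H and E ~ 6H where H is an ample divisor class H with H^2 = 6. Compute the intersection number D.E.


Using bilinearity of the intersection pairing on a surface S:
(aH).(bH) = ab * (H.H)
We have H^2 = 6.
D.E = (7H).(6H) = 7*6*6
= 42*6
= 252

252


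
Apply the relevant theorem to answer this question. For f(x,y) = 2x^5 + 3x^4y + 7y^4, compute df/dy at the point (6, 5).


df/dy = 3*x^4 + 4*7*y^3
At (6,5): 3*6^4 + 4*7*5^3
= 3888 + 3500
= 7388

7388


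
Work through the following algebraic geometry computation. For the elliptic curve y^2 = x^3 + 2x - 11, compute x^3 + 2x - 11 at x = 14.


Compute x^3 + 2x - 11 at x = 14:
x^3 = 14^3 = 2744
2*x = 2*14 = 28
Sum: 2744 + 28 - 11 = 2761

2761


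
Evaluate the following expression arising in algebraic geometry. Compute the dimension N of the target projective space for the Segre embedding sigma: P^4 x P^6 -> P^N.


The Segre embedding maps P^m x P^n into P^N via
all products of coordinates from each factor.
N = (m+1)(n+1) - 1
N = (4+1)(6+1) - 1
N = 5*7 - 1
N = 35 - 1 = 34

34


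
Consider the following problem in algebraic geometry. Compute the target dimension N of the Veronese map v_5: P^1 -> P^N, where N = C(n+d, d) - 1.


The Veronese embedding v_d: P^n -> P^N maps each point to all
degree-d monomials in n+1 homogeneous coordinates.
N = C(n+d, d) - 1
N = C(1+5, 5) - 1
N = C(6, 5) - 1
C(6, 5) = 6
N = 6 - 1 = 5

5


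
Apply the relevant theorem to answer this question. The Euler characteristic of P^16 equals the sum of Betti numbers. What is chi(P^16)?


The complex projective space P^16 has one cell in each even real dimension 0, 2, ..., 32.
The cohomology groups are H^{2k}(P^16) = Z for k = 0,...,16, and 0 otherwise.
Euler characteristic = sum of Betti numbers = 1 per even-dimensional cohomology group.
chi(P^16) = 16 + 1 = 17

17


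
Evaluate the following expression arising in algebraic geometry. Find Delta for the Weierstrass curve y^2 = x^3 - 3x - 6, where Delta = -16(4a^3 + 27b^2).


Compute each component:
4a^3 = 4*(-3)^3 = 4*(-27) = -108
27b^2 = 27*(-6)^2 = 27*36 = 972
4a^3 + 27b^2 = -108 + 972 = 864
Delta = -16*864 = -13824

-13824


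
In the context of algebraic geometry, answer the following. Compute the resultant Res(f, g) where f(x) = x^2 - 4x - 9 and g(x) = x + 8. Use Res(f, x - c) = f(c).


For Res(f, x - c), we evaluate f at x = c.
f(-8) = (-8)^2 - 4*(-8) - 9
= 64 + 32 - 9
= 96 - 9 = 87
Res(f, g) = 87

87


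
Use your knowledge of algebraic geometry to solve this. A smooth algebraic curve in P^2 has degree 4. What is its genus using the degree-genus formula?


Using the genus formula for smooth plane curves:
g = (d-1)(d-2)/2
g = (4-1)(4-2)/2
g = 3*2/2
g = 6/2 = 3

3


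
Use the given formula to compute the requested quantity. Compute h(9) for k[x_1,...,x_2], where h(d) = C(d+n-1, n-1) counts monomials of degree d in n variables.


The Hilbert function for the polynomial ring in 2 variables is:
h(d) = C(d+n-1, n-1)
h(9) = C(9+2-1, 2-1) = C(10, 1)
= 10! / (1! * 9!)
= 10

10


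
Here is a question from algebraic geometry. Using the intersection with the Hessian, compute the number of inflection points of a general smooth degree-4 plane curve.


For a general smooth plane curve C of degree d, the inflection points are
the intersection of C with its Hessian curve, which has degree 3(d-2).
By Bezout, the total intersection number is d * 3(d-2) = 4 * 6 = 24.
For a general curve every flex is ordinary, so each contributes
multiplicity 1 to C·Hess(C), and the number of distinct inflection
points is 3d(d-2).
Inflection points = 3*4*(4-2) = 3*4*2 = 24

24


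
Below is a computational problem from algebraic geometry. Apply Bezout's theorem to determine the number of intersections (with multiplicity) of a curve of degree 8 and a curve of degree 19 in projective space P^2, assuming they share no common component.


Bezout's theorem states the intersection count equals the product of degrees.
Intersection count = 8 * 19 = 152

152


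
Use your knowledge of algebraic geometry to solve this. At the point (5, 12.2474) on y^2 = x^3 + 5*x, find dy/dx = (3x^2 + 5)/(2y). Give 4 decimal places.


Using implicit differentiation of y^2 = x^3 + 5*x:
2y * dy/dx = 3x^2 + 5
dy/dx = (3x^2 + 5)/(2y)
Numerator: 3*5^2 + 5 = 80
Denominator: 2*12.2474 = 24.4948
dy/dx = 80/24.4948 = 3.2660

3.2660


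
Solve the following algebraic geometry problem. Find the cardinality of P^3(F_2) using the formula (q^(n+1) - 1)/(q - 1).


P^3(F_2) has (q^(n+1) - 1)/(q - 1) points.
= 2^3 + 2^2 + 2^1 + 2^0
= 8 + 4 + 2 + 1
= 15

15


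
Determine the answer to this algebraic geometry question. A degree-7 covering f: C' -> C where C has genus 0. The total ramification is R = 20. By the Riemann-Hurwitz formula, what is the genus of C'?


Riemann-Hurwitz formula: 2g' - 2 = d(2g - 2) + R
Given: d = 7, g = 0, R = 20
2g' - 2 = 7*(2*0 - 2) + 20
2g' - 2 = 7*(-2) + 20
2g' - 2 = -14 + 20 = 6
2g' = 8
g' = 4

4


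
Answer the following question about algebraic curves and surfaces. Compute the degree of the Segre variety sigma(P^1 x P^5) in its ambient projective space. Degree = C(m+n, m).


The degree of the Segre variety P^1 x P^5 is C(m+n, m).
= C(6, 1)
= 6

6


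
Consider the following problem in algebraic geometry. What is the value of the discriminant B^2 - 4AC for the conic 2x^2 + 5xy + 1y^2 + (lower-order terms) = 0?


The discriminant of a conic Ax^2 + Bxy + Cy^2 + ... = 0 is B^2 - 4AC.
B^2 = 5^2 = 25
4AC = 4*2*1 = 8
Discriminant = 25 - 8 = 17

17


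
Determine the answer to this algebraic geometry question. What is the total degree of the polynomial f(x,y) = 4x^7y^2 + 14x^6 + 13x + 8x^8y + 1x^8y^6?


Examine each term for its total degree (sum of exponents).
  Term '4x^7y^2' has total degree 7+2 = 9.
  Term '14x^6' has total degree 6+0 = 6.
  Term '13x' has total degree 1+0 = 1.
  Term '8x^8y' has total degree 8+1 = 9.
  Term '1x^8y^6' has total degree 8+6 = 14.
The maximum total degree among all terms is 14.

14


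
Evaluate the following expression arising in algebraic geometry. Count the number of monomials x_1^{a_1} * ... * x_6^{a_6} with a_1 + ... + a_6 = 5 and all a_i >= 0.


The number of degree-5 monomials in 6 variables is C(d+n-1, n-1).
= C(5+6-1, 6-1) = C(10, 5)
= 252

252


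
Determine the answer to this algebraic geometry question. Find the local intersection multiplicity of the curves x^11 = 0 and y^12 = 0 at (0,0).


The intersection multiplicity of V(x^a) and V(y^b) at the origin is:
I(O; V(x^11), V(y^12)) = dim_k(k[x,y]/(x^11, y^12))
A basis for k[x,y]/(x^11, y^12) is the set of monomials x^i * y^j
where 0 <= i < 11 and 0 <= j < 12.
The number of such monomials is 11 * 12 = 132

132


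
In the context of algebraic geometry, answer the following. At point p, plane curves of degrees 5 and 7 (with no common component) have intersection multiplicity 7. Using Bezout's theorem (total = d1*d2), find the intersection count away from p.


By Bezout's theorem, the total intersection number is d1 * d2.
Total = 5 * 7 = 35
Intersection multiplicity at p = 7
Remaining intersections = 35 - 7 = 28

28


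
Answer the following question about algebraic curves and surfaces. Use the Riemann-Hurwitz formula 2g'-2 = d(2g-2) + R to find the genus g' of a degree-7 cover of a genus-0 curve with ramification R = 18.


Riemann-Hurwitz formula: 2g' - 2 = d(2g - 2) + R
Given: d = 7, g = 0, R = 18
2g' - 2 = 7*(2*0 - 2) + 18
2g' - 2 = 7*(-2) + 18
2g' - 2 = -14 + 18 = 4
2g' = 6
g' = 3

3


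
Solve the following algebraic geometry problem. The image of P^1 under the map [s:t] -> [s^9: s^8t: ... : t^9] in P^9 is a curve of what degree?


The rational normal curve in P^9 is the image of P^1 under the 9-uple Veronese.
A general hyperplane in P^9 pulls back to a degree-9 form on P^1, which has 9 zeros,
so the curve meets a general hyperplane in 9 points. Degree = 9.

9


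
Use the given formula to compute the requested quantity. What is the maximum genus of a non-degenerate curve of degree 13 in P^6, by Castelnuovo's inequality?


Castelnuovo's bound: write d - 1 = m(r-1) + epsilon with 0 <= epsilon < r-1.
d - 1 = 13 - 1 = 12
r - 1 = 6 - 1 = 5
12 = 2*5 + 2, so m = 2, epsilon = 2
pi(d, r) = m(m-1)(r-1)/2 + m*epsilon
= 2*1*5/2 + 2*2
= 10/2 + 4
= 5 + 4 = 9

9


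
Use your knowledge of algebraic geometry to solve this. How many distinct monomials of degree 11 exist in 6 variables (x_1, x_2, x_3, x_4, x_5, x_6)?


The number of degree-11 monomials in 6 variables is C(d+n-1, n-1).
= C(11+6-1, 6-1) = C(16, 5)
= 4368

4368


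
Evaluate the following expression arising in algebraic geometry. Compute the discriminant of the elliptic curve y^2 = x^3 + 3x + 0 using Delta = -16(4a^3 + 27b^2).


Compute each component:
4a^3 = 4*3^3 = 4*27 = 108
27b^2 = 27*0^2 = 27*0 = 0
4a^3 + 27b^2 = 108 + 0 = 108
Delta = -16*108 = -1728

-1728


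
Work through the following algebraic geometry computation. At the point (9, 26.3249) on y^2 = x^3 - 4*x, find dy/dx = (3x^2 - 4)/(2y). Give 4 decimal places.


Using implicit differentiation of y^2 = x^3 - 4*x:
2y * dy/dx = 3x^2 - 4
dy/dx = (3x^2 - 4)/(2y)
Numerator: 3*9^2 - 4 = 239
Denominator: 2*26.3249 = 52.6498
dy/dx = 239/52.6498 = 4.5394

4.5394


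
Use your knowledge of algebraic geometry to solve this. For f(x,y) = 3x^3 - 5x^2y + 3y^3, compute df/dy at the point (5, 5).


df/dy = (-5)*x^2 + 3*3*y^2
At (5,5): (-5)*5^2 + 3*3*5^2
= -125 + 225
= 100

100


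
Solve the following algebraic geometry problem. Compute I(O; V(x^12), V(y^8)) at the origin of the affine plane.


The intersection multiplicity of V(x^a) and V(y^b) at the origin is:
I(O; V(x^12), V(y^8)) = dim_k(k[x,y]/(x^12, y^8))
A basis for k[x,y]/(x^12, y^8) is the set of monomials x^i * y^j
where 0 <= i < 12 and 0 <= j < 8.
The number of such monomials is 12 * 8 = 96

96


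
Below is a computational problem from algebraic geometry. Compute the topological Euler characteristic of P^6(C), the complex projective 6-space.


The complex projective space P^6 has one cell in each even real dimension 0, 2, ..., 12.
The cohomology groups are H^{2k}(P^6) = Z for k = 0,...,6, and 0 otherwise.
Euler characteristic = sum of Betti numbers = 1 per even-dimensional cohomology group.
chi(P^6) = 6 + 1 = 7

7


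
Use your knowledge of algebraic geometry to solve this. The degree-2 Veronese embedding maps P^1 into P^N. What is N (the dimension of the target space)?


The Veronese embedding v_d: P^n -> P^N maps each point to all
degree-d monomials in n+1 homogeneous coordinates.
N = C(n+d, d) - 1
N = C(1+2, 2) - 1
N = C(3, 2) - 1
C(3, 2) = 3
N = 3 - 1 = 2

2


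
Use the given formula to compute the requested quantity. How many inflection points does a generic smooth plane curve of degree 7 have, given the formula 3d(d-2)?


For a general smooth plane curve C of degree d, the inflection points are
the intersection of C with its Hessian curve, which has degree 3(d-2).
By Bezout, the total intersection number is d * 3(d-2) = 7 * 15 = 105.
For a general curve every flex is ordinary, so each contributes
multiplicity 1 to C·Hess(C), and the number of distinct inflection
points is 3d(d-2).
Inflection points = 3*7*(7-2) = 3*7*5 = 105

105


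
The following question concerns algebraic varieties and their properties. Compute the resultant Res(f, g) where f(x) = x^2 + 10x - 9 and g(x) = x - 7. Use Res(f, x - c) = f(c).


For Res(f, x - c), we evaluate f at x = c.
f(7) = 7^2 + 10*7 - 9
= 49 + 70 - 9
= 119 - 9 = 110
Res(f, g) = 110

110


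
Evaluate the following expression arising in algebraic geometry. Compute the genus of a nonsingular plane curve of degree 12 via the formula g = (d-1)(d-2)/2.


Using the genus formula for smooth plane curves:
g = (d-1)(d-2)/2
g = (12-1)(12-2)/2
g = 11*10/2
g = 110/2 = 55

55


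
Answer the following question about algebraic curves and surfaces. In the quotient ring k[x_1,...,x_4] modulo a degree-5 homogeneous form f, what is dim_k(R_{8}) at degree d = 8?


For R = k[x_1,...,x_n]/(f) with f homogeneous of degree e:
The Hilbert series is (1 - t^e)/(1 - t)^n.
So h(d) = C(d+n-1, n-1) - C(d-e+n-1, n-1) for d >= e.
With n=4, e=5, d=8:
C(8+4-1, 4-1) = C(11, 3) = 165
C(8-5+4-1, 4-1) = C(6, 3) = 20
h(8) = 165 - 20 = 145

145


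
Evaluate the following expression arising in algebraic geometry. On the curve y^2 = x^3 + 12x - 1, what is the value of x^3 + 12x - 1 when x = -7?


Compute x^3 + 12x - 1 at x = -7:
x^3 = (-7)^3 = -343
12*x = 12*(-7) = -84
Sum: -343 - 84 - 1 = -428

-428


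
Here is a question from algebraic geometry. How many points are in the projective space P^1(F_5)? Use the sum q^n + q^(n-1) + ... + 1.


P^1(F_5) has (q^(n+1) - 1)/(q - 1) points.
= 5^1 + 5^0
= 5 + 1
= 6

6


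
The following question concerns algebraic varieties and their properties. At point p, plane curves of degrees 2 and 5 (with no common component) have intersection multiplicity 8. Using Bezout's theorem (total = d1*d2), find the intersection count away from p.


By Bezout's theorem, the total intersection number is d1 * d2.
Total = 2 * 5 = 10
Intersection multiplicity at p = 8
Remaining intersections = 10 - 8 = 2

2


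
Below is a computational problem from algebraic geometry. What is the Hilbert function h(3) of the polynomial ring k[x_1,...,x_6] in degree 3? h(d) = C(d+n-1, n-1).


The Hilbert function for the polynomial ring in 6 variables is:
h(d) = C(d+n-1, n-1)
h(3) = C(3+6-1, 6-1) = C(8, 5)
= 8! / (5! * 3!)
= 56

56


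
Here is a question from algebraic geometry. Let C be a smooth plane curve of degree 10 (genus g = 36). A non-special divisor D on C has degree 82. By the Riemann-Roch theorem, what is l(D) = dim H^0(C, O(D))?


First, compute the genus of a smooth plane curve of degree 10:
g = (d-1)(d-2)/2 = (10-1)(10-2)/2 = 36
For a non-special divisor D (i.e., h^1(D) = 0), Riemann-Roch gives:
l(D) = deg(D) - g + 1
Since deg(D) = 82 >= 2g - 1 = 71, D is non-special.
l(D) = 82 - 36 + 1 = 47

47


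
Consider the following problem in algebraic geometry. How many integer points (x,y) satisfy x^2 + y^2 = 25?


Systematically check integer values of x where x^2 <= 25.
For each valid x, check if 25 - x^2 is a perfect square.
x=0: 25 - 0 = 25, sqrt = 5 (valid)
x=3: 25 - 9 = 16, sqrt = 4 (valid)
x=4: 25 - 16 = 9, sqrt = 3 (valid)
x=5: 25 - 25 = 0, sqrt = 0 (valid)
Total integer solutions found: 12

12


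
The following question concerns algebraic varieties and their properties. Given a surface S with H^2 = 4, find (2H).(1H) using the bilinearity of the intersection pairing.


Using bilinearity of the intersection pairing on a surface S:
(aH).(bH) = ab * (H.H)
We have H^2 = 4.
D.E = (2H).(1H) = 2*1*4
= 2*4
= 8

8


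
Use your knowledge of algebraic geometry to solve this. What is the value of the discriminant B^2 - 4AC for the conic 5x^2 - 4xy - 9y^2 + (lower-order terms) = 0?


The discriminant of a conic Ax^2 + Bxy + Cy^2 + ... = 0 is B^2 - 4AC.
B^2 = (-4)^2 = 16
4AC = 4*5*(-9) = -180
Discriminant = 16 + 180 = 196

196


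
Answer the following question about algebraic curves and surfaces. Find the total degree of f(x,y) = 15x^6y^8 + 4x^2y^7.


Examine each term for its total degree (sum of exponents).
  Term '15x^6y^8' has total degree 6+8 = 14.
  Term '4x^2y^7' has total degree 2+7 = 9.
The maximum total degree among all terms is 14.

14


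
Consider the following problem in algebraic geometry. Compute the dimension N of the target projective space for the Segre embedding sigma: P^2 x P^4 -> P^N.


The Segre embedding maps P^m x P^n into P^N via
all products of coordinates from each factor.
N = (m+1)(n+1) - 1
N = (2+1)(4+1) - 1
N = 3*5 - 1
N = 15 - 1 = 14

14


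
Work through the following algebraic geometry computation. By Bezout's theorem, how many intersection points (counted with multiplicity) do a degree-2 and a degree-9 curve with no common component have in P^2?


Bezout's theorem states the intersection count equals the product of degrees.
Intersection count = 2 * 9 = 18

18


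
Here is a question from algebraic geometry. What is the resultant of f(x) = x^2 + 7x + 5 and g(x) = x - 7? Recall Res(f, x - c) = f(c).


For Res(f, x - c), we evaluate f at x = c.
f(7) = 7^2 + 7*7 + 5
= 49 + 49 + 5
= 98 + 5 = 103
Res(f, g) = 103

103


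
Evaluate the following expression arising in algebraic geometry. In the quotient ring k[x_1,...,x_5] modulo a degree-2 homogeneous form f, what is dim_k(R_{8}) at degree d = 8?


For R = k[x_1,...,x_n]/(f) with f homogeneous of degree e:
The Hilbert series is (1 - t^e)/(1 - t)^n.
So h(d) = C(d+n-1, n-1) - C(d-e+n-1, n-1) for d >= e.
With n=5, e=2, d=8:
C(8+5-1, 5-1) = C(12, 4) = 495
C(8-2+5-1, 5-1) = C(10, 4) = 210
h(8) = 495 - 210 = 285

285


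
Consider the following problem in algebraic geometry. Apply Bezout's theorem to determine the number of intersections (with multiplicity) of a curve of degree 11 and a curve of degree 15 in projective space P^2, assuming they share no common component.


Bezout's theorem states the intersection count equals the product of degrees.
Intersection count = 11 * 15 = 165

165


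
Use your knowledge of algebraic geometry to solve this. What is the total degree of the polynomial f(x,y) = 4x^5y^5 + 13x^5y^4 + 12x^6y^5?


Examine each term for its total degree (sum of exponents).
  Term '4x^5y^5' has total degree 5+5 = 10.
  Term '13x^5y^4' has total degree 5+4 = 9.
  Term '12x^6y^5' has total degree 6+5 = 11.
The maximum total degree among all terms is 11.

11


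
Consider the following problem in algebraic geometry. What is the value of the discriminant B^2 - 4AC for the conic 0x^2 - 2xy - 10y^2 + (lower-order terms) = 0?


The discriminant of a conic Ax^2 + Bxy + Cy^2 + ... = 0 is B^2 - 4AC.
B^2 = (-2)^2 = 4
4AC = 4*0*(-10) = 0
Discriminant = 4 + 0 = 4

4


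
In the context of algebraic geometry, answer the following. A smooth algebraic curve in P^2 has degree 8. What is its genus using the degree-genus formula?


Using the genus formula for smooth plane curves:
g = (d-1)(d-2)/2
g = (8-1)(8-2)/2
g = 7*6/2
g = 42/2 = 21

21


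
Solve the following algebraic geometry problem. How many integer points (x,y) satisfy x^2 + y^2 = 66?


Systematically check integer values of x where x^2 <= 66.
For each valid x, check if 66 - x^2 is a perfect square.
Total integer solutions found: 0

0


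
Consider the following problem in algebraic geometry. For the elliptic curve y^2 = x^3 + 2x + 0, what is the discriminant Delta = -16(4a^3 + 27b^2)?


Compute each component:
4a^3 = 4*2^3 = 4*8 = 32
27b^2 = 27*0^2 = 27*0 = 0
4a^3 + 27b^2 = 32 + 0 = 32
Delta = -16*32 = -512

-512


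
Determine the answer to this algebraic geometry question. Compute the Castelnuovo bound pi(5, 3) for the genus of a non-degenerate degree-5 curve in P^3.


Castelnuovo's bound: write d - 1 = m(r-1) + epsilon with 0 <= epsilon < r-1.
d - 1 = 5 - 1 = 4
r - 1 = 3 - 1 = 2
4 = 2*2 + 0, so m = 2, epsilon = 0
pi(d, r) = m(m-1)(r-1)/2 + m*epsilon
= 2*1*2/2 + 2*0
= 4/2 + 0
= 2 + 0 = 2

2


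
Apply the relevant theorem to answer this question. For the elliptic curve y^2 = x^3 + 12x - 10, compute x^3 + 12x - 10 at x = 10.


Compute x^3 + 12x - 10 at x = 10:
x^3 = 10^3 = 1000
12*x = 12*10 = 120
Sum: 1000 + 120 - 10 = 1110

1110


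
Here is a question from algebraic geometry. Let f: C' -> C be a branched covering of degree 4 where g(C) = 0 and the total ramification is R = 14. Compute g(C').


Riemann-Hurwitz formula: 2g' - 2 = d(2g - 2) + R
Given: d = 4, g = 0, R = 14
2g' - 2 = 4*(2*0 - 2) + 14
2g' - 2 = 4*(-2) + 14
2g' - 2 = -8 + 14 = 6
2g' = 8
g' = 4

4


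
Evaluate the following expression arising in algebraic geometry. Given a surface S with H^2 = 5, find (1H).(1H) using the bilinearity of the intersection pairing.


Using bilinearity of the intersection pairing on a surface S:
(aH).(bH) = ab * (H.H)
We have H^2 = 5.
D.E = (1H).(1H) = 1*1*5
= 1*5
= 5

5


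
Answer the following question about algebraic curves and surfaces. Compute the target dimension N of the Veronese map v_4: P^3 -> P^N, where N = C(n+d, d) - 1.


The Veronese embedding v_d: P^n -> P^N maps each point to all
degree-d monomials in n+1 homogeneous coordinates.
N = C(n+d, d) - 1
N = C(3+4, 4) - 1
N = C(7, 4) - 1
C(7, 4) = 35
N = 35 - 1 = 34

34


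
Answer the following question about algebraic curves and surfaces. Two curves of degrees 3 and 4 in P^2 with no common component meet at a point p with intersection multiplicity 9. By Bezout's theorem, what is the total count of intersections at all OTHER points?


By Bezout's theorem, the total intersection number is d1 * d2.
Total = 3 * 4 = 12
Intersection multiplicity at p = 9
Remaining intersections = 12 - 9 = 3

3


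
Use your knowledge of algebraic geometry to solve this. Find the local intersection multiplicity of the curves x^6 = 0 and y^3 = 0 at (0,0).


The intersection multiplicity of V(x^a) and V(y^b) at the origin is:
I(O; V(x^6), V(y^3)) = dim_k(k[x,y]/(x^6, y^3))
A basis for k[x,y]/(x^6, y^3) is the set of monomials x^i * y^j
where 0 <= i < 6 and 0 <= j < 3.
The number of such monomials is 6 * 3 = 18

18


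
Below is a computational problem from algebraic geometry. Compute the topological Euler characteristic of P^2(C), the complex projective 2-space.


The complex projective space P^2 has one cell in each even real dimension 0, 2, ..., 4.
The cohomology groups are H^{2k}(P^2) = Z for k = 0,...,2, and 0 otherwise.
Euler characteristic = sum of Betti numbers = 1 per even-dimensional cohomology group.
chi(P^2) = 2 + 1 = 3

3


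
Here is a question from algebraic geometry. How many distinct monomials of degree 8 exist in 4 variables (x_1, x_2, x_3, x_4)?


The number of degree-8 monomials in 4 variables is C(d+n-1, n-1).
= C(8+4-1, 4-1) = C(11, 3)
= 165

165


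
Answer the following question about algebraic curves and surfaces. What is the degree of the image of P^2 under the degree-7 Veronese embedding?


The Veronese variety v_7(P^2) has degree d^r.
d^r = 7^2 = 49

49


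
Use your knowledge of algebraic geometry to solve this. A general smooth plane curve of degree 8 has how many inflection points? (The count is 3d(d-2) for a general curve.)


For a general smooth plane curve C of degree d, the inflection points are
the intersection of C with its Hessian curve, which has degree 3(d-2).
By Bezout, the total intersection number is d * 3(d-2) = 8 * 18 = 144.
For a general curve every flex is ordinary, so each contributes
multiplicity 1 to C·Hess(C), and the number of distinct inflection
points is 3d(d-2).
Inflection points = 3*8*(8-2) = 3*8*6 = 144

144


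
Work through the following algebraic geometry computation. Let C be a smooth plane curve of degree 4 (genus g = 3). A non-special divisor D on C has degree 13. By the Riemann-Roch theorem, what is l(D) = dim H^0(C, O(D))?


First, compute the genus of a smooth plane curve of degree 4:
g = (d-1)(d-2)/2 = (4-1)(4-2)/2 = 3
For a non-special divisor D (i.e., h^1(D) = 0), Riemann-Roch gives:
l(D) = deg(D) - g + 1
Since deg(D) = 13 >= 2g - 1 = 5, D is non-special.
l(D) = 13 - 3 + 1 = 11

11


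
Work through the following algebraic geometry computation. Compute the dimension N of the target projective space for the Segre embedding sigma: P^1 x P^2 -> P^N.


The Segre embedding maps P^m x P^n into P^N via
all products of coordinates from each factor.
N = (m+1)(n+1) - 1
N = (1+1)(2+1) - 1
N = 2*3 - 1
N = 6 - 1 = 5

5


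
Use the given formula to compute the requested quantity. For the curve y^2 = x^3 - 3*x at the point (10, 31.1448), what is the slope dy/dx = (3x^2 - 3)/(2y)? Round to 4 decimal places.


Using implicit differentiation of y^2 = x^3 - 3*x:
2y * dy/dx = 3x^2 - 3
dy/dx = (3x^2 - 3)/(2y)
Numerator: 3*10^2 - 3 = 297
Denominator: 2*31.1448 = 62.2896
dy/dx = 297/62.2896 = 4.7681

4.7681


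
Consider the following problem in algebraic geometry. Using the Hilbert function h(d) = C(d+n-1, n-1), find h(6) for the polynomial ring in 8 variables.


The Hilbert function for the polynomial ring in 8 variables is:
h(d) = C(d+n-1, n-1)
h(6) = C(6+8-1, 8-1) = C(13, 7)
= 13! / (7! * 6!)
= 1716

1716


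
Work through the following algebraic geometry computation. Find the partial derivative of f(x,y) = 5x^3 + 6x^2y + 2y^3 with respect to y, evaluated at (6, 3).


df/dy = 6*x^2 + 3*2*y^2
At (6,3): 6*6^2 + 3*2*3^2
= 216 + 54
= 270

270


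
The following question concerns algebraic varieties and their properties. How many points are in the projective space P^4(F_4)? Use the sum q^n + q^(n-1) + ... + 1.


P^4(F_4) has (q^(n+1) - 1)/(q - 1) points.
= 4^4 + 4^3 + 4^2 + 4^1 + 4^0
= 256 + 64 + 16 + 4 + 1
= 341

341


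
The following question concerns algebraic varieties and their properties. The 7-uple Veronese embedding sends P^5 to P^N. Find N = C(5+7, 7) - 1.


The Veronese embedding v_d: P^n -> P^N maps each point to all
degree-d monomials in n+1 homogeneous coordinates.
N = C(n+d, d) - 1
N = C(5+7, 7) - 1
N = C(12, 7) - 1
C(12, 7) = 792
N = 792 - 1 = 791

791


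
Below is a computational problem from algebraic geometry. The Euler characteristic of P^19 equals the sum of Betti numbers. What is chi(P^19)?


The complex projective space P^19 has one cell in each even real dimension 0, 2, ..., 38.
The cohomology groups are H^{2k}(P^19) = Z for k = 0,...,19, and 0 otherwise.
Euler characteristic = sum of Betti numbers = 1 per even-dimensional cohomology group.
chi(P^19) = 19 + 1 = 20

20


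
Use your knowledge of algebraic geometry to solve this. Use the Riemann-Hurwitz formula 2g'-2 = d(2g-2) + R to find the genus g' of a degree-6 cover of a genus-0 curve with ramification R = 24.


Riemann-Hurwitz formula: 2g' - 2 = d(2g - 2) + R
Given: d = 6, g = 0, R = 24
2g' - 2 = 6*(2*0 - 2) + 24
2g' - 2 = 6*(-2) + 24
2g' - 2 = -12 + 24 = 12
2g' = 14
g' = 7

7


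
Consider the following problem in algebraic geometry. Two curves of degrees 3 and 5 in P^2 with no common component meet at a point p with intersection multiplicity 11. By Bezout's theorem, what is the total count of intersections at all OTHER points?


By Bezout's theorem, the total intersection number is d1 * d2.
Total = 3 * 5 = 15
Intersection multiplicity at p = 11
Remaining intersections = 15 - 11 = 4

4


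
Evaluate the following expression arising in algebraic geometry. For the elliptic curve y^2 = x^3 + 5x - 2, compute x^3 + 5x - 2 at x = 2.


Compute x^3 + 5x - 2 at x = 2:
x^3 = 2^3 = 8
5*x = 5*2 = 10
Sum: 8 + 10 - 2 = 16

16


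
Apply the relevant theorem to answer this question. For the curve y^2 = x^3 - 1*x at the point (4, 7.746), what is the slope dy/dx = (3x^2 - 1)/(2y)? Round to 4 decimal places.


Using implicit differentiation of y^2 = x^3 - 1*x:
2y * dy/dx = 3x^2 - 1
dy/dx = (3x^2 - 1)/(2y)
Numerator: 3*4^2 - 1 = 47
Denominator: 2*7.746 = 15.492
dy/dx = 47/15.492 = 3.0338

3.0338


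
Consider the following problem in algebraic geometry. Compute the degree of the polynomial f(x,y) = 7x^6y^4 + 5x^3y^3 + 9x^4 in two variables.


Examine each term for its total degree (sum of exponents).
  Term '7x^6y^4' has total degree 6+4 = 10.
  Term '5x^3y^3' has total degree 3+3 = 6.
  Term '9x^4' has total degree 4+0 = 4.
The maximum total degree among all terms is 10.

10


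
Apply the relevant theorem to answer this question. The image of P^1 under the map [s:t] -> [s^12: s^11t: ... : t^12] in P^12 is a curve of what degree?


The rational normal curve in P^12 is the image of P^1 under the 12-uple Veronese.
A general hyperplane in P^12 pulls back to a degree-12 form on P^1, which has 12 zeros,
so the curve meets a general hyperplane in 12 points. Degree = 12.

12


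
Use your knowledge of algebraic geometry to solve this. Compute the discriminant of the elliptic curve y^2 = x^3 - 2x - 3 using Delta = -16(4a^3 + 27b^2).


Compute each component:
4a^3 = 4*(-2)^3 = 4*(-8) = -32
27b^2 = 27*(-3)^2 = 27*9 = 243
4a^3 + 27b^2 = -32 + 243 = 211
Delta = -16*211 = -3376

-3376


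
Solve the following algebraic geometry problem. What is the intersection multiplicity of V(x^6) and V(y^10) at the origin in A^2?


The intersection multiplicity of V(x^a) and V(y^b) at the origin is:
I(O; V(x^6), V(y^10)) = dim_k(k[x,y]/(x^6, y^10))
A basis for k[x,y]/(x^6, y^10) is the set of monomials x^i * y^j
where 0 <= i < 6 and 0 <= j < 10.
The number of such monomials is 6 * 10 = 60

60


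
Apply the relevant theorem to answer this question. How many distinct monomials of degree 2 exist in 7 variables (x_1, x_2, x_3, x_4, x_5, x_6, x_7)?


The number of degree-2 monomials in 7 variables is C(d+n-1, n-1).
= C(2+7-1, 7-1) = C(8, 6)
= 28

28


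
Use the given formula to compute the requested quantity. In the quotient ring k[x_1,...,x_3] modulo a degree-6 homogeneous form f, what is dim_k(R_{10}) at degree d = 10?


For R = k[x_1,...,x_n]/(f) with f homogeneous of degree e:
The Hilbert series is (1 - t^e)/(1 - t)^n.
So h(d) = C(d+n-1, n-1) - C(d-e+n-1, n-1) for d >= e.
With n=3, e=6, d=10:
C(10+3-1, 3-1) = C(12, 2) = 66
C(10-6+3-1, 3-1) = C(6, 2) = 15
h(10) = 66 - 15 = 51

51


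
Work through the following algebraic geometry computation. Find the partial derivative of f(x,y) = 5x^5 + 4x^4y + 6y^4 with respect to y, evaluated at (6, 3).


df/dy = 4*x^4 + 4*6*y^3
At (6,3): 4*6^4 + 4*6*3^3
= 5184 + 648
= 5832

5832


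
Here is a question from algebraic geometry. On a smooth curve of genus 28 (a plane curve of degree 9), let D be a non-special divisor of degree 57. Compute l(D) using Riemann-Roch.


First, compute the genus of a smooth plane curve of degree 9:
g = (d-1)(d-2)/2 = (9-1)(9-2)/2 = 28
For a non-special divisor D (i.e., h^1(D) = 0), Riemann-Roch gives:
l(D) = deg(D) - g + 1
Since deg(D) = 57 >= 2g - 1 = 55, D is non-special.
l(D) = 57 - 28 + 1 = 30

30


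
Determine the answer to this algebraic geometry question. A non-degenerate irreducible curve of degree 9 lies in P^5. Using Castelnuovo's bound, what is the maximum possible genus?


Castelnuovo's bound: write d - 1 = m(r-1) + epsilon with 0 <= epsilon < r-1.
d - 1 = 9 - 1 = 8
r - 1 = 5 - 1 = 4
8 = 2*4 + 0, so m = 2, epsilon = 0
pi(d, r) = m(m-1)(r-1)/2 + m*epsilon
= 2*1*4/2 + 2*0
= 8/2 + 0
= 4 + 0 = 4

4


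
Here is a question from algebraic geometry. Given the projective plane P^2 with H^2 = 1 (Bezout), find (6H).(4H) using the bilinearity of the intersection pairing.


Using bilinearity of the intersection pairing on the projective plane P^2:
(aH).(bH) = ab * (H.H)
We have H^2 = 1 (Bezout).
D.E = (6H).(4H) = 6*4*1
= 24*1
= 24

24


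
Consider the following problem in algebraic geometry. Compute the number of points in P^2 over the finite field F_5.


P^2(F_5) has (q^(n+1) - 1)/(q - 1) points.
= 5^2 + 5^1 + 5^0
= 25 + 5 + 1
= 31

31


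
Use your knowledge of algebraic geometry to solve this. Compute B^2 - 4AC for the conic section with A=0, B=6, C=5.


The discriminant of a conic Ax^2 + Bxy + Cy^2 + ... = 0 is B^2 - 4AC.
B^2 = 6^2 = 36
4AC = 4*0*5 = 0
Discriminant = 36 + 0 = 36

36


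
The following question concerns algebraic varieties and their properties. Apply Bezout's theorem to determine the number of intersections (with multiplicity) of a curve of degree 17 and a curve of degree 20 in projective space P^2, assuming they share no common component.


Bezout's theorem states the intersection count equals the product of degrees.
Intersection count = 17 * 20 = 340

340
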